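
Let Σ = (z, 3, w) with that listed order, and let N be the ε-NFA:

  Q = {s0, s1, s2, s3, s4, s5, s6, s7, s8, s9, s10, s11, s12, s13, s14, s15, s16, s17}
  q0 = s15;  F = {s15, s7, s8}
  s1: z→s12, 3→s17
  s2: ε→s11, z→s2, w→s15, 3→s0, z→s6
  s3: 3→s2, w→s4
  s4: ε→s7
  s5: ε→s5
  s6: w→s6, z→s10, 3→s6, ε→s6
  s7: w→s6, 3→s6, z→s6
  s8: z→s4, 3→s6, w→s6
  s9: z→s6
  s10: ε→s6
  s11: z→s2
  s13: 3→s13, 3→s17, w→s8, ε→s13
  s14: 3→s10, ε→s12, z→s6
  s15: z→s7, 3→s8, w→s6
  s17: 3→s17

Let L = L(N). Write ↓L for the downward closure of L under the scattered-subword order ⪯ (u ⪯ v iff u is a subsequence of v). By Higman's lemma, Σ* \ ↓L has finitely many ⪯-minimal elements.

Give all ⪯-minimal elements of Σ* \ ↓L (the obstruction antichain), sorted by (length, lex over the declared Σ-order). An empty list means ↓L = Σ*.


A = [w, zz, z3, 33].

|Q|=18, |F|=3, |δ|=35 (7 ε).
min D↑ (4 st, q0=0, F={3}): 0:z→1,3→2,w→3 1:z→3,3→3,w→3 2:z→1,3→3,w→3 3:z→3,3→3,w→3 [Hopcroft].
'w': run [6, 2] end={s10,s6} rej; 1/1 deletions ∈↓L.
'zz': |S_i|=[6, 4, 2] end={s10,s6} rej; 2/2 del acc.
'z3': N↓-sim [6, 4, 2] end={s10,s6} — reject; 2/2 deletions ∈↓L.
'33': N↓-sim [6, 5, 2] end={s10,s6} ∉↓L; 2/2 single-dels accept.
4 obstructions.


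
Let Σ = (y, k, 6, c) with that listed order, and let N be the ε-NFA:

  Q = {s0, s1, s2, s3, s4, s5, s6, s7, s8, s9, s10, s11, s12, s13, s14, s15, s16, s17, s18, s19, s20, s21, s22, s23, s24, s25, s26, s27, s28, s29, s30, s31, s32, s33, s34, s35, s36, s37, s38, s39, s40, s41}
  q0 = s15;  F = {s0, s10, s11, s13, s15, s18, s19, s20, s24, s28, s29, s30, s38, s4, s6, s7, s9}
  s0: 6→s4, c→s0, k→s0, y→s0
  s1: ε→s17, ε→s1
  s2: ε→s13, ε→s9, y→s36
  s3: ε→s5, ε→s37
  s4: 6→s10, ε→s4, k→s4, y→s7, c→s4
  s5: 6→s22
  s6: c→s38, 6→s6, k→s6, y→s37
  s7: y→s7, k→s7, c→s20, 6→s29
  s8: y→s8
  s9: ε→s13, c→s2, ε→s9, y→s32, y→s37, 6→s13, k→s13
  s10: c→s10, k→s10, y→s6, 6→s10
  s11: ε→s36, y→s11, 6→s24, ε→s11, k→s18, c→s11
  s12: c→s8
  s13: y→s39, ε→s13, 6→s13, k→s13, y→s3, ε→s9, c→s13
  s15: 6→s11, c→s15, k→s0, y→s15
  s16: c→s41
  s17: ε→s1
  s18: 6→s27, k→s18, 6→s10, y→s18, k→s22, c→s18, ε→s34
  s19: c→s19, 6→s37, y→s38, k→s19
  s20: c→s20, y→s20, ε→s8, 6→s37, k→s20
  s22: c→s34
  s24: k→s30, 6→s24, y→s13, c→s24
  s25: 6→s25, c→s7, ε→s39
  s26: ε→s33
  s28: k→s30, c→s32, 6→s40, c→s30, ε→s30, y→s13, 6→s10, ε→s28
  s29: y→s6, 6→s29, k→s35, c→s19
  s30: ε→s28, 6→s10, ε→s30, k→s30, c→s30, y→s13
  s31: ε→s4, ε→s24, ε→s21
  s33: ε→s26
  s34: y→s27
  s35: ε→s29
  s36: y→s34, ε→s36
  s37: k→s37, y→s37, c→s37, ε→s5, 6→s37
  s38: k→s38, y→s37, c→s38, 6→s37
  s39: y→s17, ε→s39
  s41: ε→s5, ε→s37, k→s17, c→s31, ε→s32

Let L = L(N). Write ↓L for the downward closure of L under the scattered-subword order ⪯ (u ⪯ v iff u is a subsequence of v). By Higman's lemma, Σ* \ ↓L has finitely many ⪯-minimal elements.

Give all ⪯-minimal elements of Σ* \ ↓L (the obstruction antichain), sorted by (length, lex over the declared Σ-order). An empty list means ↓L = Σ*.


|Q|=42, |F|=17, |δ|=124 (33 ε).
min D↑ (16 st, q0=0, F={13}): 0:y→0,k→1,6→2,c→0 1:y→1,k→1,6→3,c→1 2:y→2,k→4,6→5,c→2 3:y→6,k→3,6→7,c→3 4:y→4,k→4,6→7,c→4 5:y→8,k→9,6→5,c→5 6:y→6,k→6,6→10,c→11 7:y→12,k→7,6→7,c→7 8:y→13,k→8,6→8,c→8 9:y→8,k→9,6→7,c→9 10:y→12,k→10,6→10,c→14 11:y→11,k→11,6→13,c→11 12:y→13,k→12,6→12,c→15 13:y→13,k→13,6→13,c→13 14:y→15,k→14,6→13,c→14 15:y→13,k→15,6→13,c→15 [Hopcroft].
'66yy': N↓-sim [32, 30, 24, 16, 11] end={s1,s17,s22,s27,s3,s32,s34,s36,s37,s39,s5} — reject; 4/4 single-dels accept.
'k6yc6': N↓-sim [32, 29, 25, 19, 9, 5] end={s22,s27,s34,s37,s5} rej; 5/5 deletions ∈↓L.
2 words, ⪯-incomp.

A = [66yy, k6yc6].


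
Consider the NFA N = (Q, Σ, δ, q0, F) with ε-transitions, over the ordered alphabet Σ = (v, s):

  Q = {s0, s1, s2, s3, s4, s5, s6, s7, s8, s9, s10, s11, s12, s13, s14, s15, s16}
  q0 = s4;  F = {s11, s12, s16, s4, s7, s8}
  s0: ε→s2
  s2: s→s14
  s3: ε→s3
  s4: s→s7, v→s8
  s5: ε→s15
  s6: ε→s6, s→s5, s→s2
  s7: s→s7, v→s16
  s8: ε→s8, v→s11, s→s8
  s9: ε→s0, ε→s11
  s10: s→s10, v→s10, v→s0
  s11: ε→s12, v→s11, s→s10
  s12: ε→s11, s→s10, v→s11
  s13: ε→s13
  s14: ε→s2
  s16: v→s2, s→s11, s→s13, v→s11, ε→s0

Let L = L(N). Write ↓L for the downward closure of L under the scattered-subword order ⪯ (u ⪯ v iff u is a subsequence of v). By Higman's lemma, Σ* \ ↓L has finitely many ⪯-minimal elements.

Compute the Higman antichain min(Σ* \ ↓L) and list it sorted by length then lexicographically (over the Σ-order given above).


Antichain: [vvs, svss].

|Q|=17, |F|=6, |δ|=32 (12 ε).
min D↑ (6 st, q0=0, F={5}): 0:v→1,s→2 1:v→3,s→1 2:v→4,s→2 3:v→3,s→5 4:v→3,s→3 5:v→5,s→5.
'vvs': |S_i|=[11, 9, 6, 4] end={s0,s10,s14,s2} — reject; 3/3 del acc.
'svss': N↓-sim [11, 10, 8, 7, 4] end={s0,s10,s14,s2} — reject; 4/4 del acc.
2 minimals (antichain).


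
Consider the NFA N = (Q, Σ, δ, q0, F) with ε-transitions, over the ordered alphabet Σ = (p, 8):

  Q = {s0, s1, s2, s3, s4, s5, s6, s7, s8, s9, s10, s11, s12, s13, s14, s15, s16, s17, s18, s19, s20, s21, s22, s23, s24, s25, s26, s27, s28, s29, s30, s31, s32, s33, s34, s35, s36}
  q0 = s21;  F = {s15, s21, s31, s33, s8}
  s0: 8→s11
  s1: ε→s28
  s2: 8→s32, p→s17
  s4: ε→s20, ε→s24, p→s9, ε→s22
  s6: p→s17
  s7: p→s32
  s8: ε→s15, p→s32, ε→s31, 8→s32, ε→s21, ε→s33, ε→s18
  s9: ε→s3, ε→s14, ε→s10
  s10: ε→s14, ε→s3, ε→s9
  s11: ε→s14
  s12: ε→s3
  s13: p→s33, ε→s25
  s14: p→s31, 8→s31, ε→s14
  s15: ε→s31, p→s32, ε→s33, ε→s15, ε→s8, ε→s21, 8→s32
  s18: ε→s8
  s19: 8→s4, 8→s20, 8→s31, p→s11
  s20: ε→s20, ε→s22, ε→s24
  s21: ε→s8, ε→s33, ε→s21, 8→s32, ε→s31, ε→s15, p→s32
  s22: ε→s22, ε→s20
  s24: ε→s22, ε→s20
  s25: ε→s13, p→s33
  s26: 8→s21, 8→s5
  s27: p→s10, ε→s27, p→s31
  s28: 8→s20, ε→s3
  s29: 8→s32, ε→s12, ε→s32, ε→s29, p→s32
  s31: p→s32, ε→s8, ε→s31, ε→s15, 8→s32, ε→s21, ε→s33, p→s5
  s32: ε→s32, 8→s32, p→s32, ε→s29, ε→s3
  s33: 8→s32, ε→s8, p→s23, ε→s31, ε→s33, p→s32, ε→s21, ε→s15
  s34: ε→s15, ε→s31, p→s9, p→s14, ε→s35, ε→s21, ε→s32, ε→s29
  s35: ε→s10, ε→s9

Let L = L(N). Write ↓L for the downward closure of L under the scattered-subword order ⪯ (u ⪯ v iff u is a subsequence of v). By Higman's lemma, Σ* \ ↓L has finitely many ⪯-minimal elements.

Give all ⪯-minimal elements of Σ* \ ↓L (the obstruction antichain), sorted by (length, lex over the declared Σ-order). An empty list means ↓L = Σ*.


|Q|=37, |F|=5, |δ|=101 (64 ε).
min D↑ (2 st, q0=0, F={1}): 0:p→1,8→1 1:p→1,8→1 (ε-aug+det+¬).
'p': N↓-sim [12, 6] end={s12,s23,s29,s3,s32,s5} ∉↓L; 1/1 single-dels accept.
'8': |S_i|=[12, 4] end={s12,s29,s3,s32} ∉↓L; 1/1 del acc.
2 minimals (antichain).

Antichain: [p, 8].


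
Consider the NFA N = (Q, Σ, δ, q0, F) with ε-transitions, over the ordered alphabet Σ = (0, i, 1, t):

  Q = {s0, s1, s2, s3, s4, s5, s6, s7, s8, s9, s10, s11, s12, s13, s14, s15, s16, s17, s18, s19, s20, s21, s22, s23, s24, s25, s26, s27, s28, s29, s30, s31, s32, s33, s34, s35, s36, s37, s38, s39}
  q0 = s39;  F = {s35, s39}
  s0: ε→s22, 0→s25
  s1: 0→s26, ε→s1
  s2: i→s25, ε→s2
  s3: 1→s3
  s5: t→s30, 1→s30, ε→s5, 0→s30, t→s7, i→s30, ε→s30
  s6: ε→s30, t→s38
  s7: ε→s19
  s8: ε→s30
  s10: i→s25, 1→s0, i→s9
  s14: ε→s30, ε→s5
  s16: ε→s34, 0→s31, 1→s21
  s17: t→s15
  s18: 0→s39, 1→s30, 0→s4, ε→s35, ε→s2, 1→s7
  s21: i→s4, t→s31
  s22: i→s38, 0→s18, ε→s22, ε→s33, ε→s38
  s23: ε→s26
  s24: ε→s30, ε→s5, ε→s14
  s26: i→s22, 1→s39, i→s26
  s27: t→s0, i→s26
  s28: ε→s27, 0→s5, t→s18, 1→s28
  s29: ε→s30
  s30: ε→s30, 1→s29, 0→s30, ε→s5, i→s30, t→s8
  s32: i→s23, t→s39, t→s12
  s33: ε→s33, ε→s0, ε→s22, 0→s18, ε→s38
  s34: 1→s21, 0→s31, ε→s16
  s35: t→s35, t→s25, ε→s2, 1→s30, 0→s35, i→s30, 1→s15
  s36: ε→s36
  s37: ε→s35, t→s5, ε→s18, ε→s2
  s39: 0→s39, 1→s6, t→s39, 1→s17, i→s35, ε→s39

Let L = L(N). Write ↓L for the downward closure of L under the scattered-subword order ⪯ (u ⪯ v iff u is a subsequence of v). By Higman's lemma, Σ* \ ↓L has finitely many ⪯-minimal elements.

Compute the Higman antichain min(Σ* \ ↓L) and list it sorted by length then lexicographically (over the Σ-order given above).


A = [1, ii].

|Q|=40, |F|=2, |δ|=89 (35 ε).
min D↑ (3 st, q0=0, F={2}): 0:0→0,i→1,1→2,t→0 1:0→1,i→2,1→2,t→1 2:0→2,i→2,1→2,t→2 [Hopcroft].
'1': |S_i|=[14, 10] end={s15,s17,s19,s29,s30,s38,s5,s6,s7,s8} rej; 1/1 del acc.
'ii': run [14, 10, 7] end={s19,s25,s29,s30,s5,s7,s8} rej; 2/2 deletions ∈↓L.
2 words, ⪯-incomp.


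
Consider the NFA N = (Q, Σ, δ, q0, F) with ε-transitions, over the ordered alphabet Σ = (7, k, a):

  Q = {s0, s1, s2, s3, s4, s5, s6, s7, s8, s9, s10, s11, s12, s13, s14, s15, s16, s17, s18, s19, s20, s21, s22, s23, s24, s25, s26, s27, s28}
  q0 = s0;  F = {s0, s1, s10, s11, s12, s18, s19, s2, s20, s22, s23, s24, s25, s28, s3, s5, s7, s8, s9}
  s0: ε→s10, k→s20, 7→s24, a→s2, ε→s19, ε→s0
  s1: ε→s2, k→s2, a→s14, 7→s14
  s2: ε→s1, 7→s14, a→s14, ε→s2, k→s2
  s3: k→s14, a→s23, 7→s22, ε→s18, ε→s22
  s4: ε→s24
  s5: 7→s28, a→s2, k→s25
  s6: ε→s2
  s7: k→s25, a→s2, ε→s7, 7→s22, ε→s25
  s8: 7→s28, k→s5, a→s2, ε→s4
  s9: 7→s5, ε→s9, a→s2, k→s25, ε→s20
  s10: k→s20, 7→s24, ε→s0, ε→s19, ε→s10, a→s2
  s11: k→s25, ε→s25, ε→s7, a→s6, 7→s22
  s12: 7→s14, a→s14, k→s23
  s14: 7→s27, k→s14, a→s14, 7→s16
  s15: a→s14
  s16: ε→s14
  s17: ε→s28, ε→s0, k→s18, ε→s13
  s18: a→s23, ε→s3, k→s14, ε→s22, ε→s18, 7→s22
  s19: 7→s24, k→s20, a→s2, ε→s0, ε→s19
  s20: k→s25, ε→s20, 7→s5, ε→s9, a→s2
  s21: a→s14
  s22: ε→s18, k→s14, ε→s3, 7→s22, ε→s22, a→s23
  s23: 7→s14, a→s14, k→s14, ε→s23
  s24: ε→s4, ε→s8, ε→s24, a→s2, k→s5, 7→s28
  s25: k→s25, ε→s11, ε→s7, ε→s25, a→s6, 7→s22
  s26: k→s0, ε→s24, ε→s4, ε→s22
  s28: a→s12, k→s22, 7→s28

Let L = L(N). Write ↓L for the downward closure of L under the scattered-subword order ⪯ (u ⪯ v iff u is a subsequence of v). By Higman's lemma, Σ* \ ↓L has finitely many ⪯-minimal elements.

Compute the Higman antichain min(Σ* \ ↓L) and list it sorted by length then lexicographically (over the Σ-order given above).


A = [a7, aa, 77kk, kk7k].

|Q|=29, |F|=19, |δ|=109 (44 ε).
min D↑ (11 st, q0=0, F={7}): 0:7→1,k→2,a→3 1:7→4,k→5,a→3 2:7→5,k→6,a→3 3:7→7,k→3,a→7 4:7→4,k→8,a→9 5:7→4,k→6,a→3 6:7→8,k→6,a→3 7:7→7,k→7,a→7 8:7→8,k→7,a→10 9:7→7,k→10,a→7 10:7→7,k→7,a→7.
'a7': run [24, 8, 3] end={s14,s16,s27} — reject; 2/2 single-dels accept.
'aa': run [24, 8, 3] end={s14,s16,s27} ∉↓L; 2/2 deletions ∈↓L.
'77kk': |S_i|=[24, 19, 9, 7, 3] end={s14,s16,s27} ∉↓L; 4/4 del acc.
'kk7k': run [24, 18, 13, 7, 3] end={s14,s16,s27} rej; 4/4 single-dels accept.
4 minimals (antichain).


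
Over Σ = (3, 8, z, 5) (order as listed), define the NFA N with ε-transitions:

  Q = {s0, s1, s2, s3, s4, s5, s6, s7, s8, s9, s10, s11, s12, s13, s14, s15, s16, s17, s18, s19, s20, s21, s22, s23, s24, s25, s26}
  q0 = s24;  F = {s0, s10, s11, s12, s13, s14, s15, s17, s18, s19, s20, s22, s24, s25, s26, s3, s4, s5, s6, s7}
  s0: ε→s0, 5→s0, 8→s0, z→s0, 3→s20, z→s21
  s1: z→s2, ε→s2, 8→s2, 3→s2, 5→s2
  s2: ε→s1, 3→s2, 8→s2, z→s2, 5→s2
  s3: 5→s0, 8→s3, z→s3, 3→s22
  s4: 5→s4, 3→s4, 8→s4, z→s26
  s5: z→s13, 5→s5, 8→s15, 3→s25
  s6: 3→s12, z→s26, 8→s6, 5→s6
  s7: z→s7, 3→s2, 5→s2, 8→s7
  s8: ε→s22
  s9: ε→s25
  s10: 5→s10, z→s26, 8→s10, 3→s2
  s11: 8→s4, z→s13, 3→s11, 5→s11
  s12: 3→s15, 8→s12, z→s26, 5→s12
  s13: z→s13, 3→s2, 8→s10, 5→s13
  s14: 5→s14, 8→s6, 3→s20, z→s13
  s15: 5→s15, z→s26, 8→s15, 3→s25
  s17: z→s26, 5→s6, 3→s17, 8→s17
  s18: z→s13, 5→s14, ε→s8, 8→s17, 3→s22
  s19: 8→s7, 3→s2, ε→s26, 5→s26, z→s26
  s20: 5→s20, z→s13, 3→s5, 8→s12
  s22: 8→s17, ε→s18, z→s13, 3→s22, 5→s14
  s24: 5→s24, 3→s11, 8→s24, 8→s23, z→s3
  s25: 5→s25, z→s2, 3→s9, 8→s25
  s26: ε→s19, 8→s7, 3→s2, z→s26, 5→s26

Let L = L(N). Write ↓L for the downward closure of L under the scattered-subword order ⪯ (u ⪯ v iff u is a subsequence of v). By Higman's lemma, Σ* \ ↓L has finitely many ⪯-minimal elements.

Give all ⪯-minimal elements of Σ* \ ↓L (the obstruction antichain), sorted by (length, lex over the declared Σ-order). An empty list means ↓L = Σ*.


min(Σ*\↓L) = [3z3, 38z85, z5333z].

|Q|=27, |F|=20, |δ|=99 (9 ε).
min D↑ (19 st, q0=0, F={8}): 0:3→1,8→0,z→2,5→0 1:3→1,8→3,z→4,5→1 2:3→5,8→2,z→2,5→6 3:3→3,8→3,z→7,5→3 4:3→8,8→9,z→4,5→4 5:3→5,8→10,z→4,5→11 6:3→12,8→6,z→6,5→6 7:3→8,8→13,z→7,5→7 8:3→8,8→8,z→8,5→8 9:3→8,8→9,z→7,5→9 10:3→10,8→10,z→7,5→14 11:3→12,8→14,z→4,5→11 12:3→15,8→16,z→4,5→12 13:3→8,8→13,z→13,5→8 14:3→16,8→14,z→7,5→14 15:3→17,8→18,z→4,5→15 16:3→18,8→16,z→7,5→16 17:3→17,8→17,z→8,5→17 18:3→17,8→18,z→7,5→18 [Hopcroft].
'3z3': N↓-sim [26, 21, 7, 2] end={s1,s2} rej; 3/3 deletions ∈↓L.
'38z85': N↓-sim [26, 21, 13, 5, 3, 2] end={s1,s2} rej; 5/5 del acc.
'z5333z': N↓-sim [26, 22, 17, 13, 11, 4, 2] end={s1,s2} ∉↓L; 6/6 deletions ∈↓L.
3 minimals (antichain).


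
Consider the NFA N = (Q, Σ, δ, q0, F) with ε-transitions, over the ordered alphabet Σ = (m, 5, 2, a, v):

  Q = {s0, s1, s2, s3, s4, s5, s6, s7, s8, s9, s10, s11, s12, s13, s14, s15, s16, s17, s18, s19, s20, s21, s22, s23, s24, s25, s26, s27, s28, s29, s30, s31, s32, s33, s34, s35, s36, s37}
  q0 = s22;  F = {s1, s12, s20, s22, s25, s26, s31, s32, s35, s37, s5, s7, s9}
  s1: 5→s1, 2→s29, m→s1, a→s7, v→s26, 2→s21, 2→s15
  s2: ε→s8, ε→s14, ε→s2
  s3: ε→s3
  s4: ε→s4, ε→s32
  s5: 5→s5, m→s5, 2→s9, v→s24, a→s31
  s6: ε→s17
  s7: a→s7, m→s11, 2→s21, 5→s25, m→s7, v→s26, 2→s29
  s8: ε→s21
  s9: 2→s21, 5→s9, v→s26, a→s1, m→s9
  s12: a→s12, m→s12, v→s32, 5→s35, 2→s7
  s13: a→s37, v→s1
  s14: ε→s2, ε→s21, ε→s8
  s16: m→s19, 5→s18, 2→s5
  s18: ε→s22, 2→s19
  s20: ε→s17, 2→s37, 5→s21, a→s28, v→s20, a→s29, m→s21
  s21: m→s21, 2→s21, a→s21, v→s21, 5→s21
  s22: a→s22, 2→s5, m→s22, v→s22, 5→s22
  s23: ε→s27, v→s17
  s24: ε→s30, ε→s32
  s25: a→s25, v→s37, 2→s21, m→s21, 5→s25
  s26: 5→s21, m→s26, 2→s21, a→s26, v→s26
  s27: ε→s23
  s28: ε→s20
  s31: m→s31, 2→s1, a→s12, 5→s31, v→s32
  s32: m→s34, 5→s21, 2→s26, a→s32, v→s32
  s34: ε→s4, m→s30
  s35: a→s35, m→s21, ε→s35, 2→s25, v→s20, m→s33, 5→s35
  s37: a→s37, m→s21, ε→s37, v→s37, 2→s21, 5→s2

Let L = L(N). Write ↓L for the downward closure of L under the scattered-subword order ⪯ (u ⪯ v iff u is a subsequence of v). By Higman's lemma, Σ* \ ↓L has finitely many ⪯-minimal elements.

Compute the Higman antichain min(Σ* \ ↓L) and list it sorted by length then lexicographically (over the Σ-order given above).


Antichain: [222, 2v5, 2aa5m].

|Q|=38, |F|=13, |δ|=105 (21 ε).
min D↑ (14 st, q0=0, F={5}): 0:m→0,5→0,2→1,a→0,v→0 1:m→1,5→1,2→2,a→3,v→4 2:m→2,5→2,2→5,a→6,v→7 3:m→3,5→3,2→6,a→8,v→4 4:m→4,5→5,2→7,a→4,v→4 5:m→5,5→5,2→5,a→5,v→5 6:m→6,5→6,2→5,a→9,v→7 7:m→7,5→5,2→5,a→7,v→7 8:m→8,5→10,2→9,a→8,v→4 9:m→9,5→11,2→5,a→9,v→7 10:m→5,5→10,2→11,a→10,v→12 11:m→5,5→11,2→5,a→11,v→13 12:m→5,5→5,2→13,a→12,v→12 13:m→5,5→5,2→5,a→13,v→13 (ε-aug+det+¬).
'222': N↓-sim [27, 26, 13, 3] end={s15,s21,s29} rej; 3/3 deletions ∈↓L.
'2v5': N↓-sim [27, 26, 15, 4] end={s14,s2,s21,s8} ∉↓L; 3/3 deletions ∈↓L.
'2aa5m': run [27, 26, 23, 20, 12, 2] end={s21,s33} rej; 5/5 single-dels accept.
3 words, ⪯-incomp.


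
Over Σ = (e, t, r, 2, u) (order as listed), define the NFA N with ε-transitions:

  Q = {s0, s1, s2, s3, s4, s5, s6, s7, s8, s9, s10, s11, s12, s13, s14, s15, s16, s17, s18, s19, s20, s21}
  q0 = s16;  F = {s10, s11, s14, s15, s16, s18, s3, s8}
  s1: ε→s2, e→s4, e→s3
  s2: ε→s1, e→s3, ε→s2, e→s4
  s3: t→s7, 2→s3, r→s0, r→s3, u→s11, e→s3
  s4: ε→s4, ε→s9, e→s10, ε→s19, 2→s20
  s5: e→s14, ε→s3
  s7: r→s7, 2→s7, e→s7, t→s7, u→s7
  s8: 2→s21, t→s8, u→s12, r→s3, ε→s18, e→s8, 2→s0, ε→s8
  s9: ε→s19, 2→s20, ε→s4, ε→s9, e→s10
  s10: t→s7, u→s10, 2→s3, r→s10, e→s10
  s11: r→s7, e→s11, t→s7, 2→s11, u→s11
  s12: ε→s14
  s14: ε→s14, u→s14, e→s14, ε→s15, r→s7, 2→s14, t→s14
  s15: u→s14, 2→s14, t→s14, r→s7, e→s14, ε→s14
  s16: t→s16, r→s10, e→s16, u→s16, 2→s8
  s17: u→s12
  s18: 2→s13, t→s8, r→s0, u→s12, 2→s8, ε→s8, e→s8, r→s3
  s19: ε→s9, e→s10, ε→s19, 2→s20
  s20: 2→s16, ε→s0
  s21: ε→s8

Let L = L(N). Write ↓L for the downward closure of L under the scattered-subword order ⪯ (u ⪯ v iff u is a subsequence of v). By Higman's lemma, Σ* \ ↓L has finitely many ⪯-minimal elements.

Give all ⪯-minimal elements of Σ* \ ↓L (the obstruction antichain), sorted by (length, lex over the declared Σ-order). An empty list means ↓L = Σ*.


Antichain: [rt, 2ur].

|Q|=22, |F|=8, |δ|=83 (21 ε).
min D↑ (7 st, q0=0, F={3}): 0:e→0,t→0,r→1,2→2,u→0 1:e→1,t→3,r→1,2→4,u→1 2:e→2,t→2,r→4,2→2,u→5 3:e→3,t→3,r→3,2→3,u→3 4:e→4,t→3,r→4,2→4,u→6 5:e→5,t→5,r→3,2→5,u→5 6:e→6,t→3,r→3,2→6,u→6 (ε-aug+det+¬).
'rt': N↓-sim [13, 5, 1] end={s7} — reject; 2/2 deletions ∈↓L.
'2ur': N↓-sim [13, 11, 5, 1] end={s7} rej; 3/3 deletions ∈↓L.
2 minimals (antichain).


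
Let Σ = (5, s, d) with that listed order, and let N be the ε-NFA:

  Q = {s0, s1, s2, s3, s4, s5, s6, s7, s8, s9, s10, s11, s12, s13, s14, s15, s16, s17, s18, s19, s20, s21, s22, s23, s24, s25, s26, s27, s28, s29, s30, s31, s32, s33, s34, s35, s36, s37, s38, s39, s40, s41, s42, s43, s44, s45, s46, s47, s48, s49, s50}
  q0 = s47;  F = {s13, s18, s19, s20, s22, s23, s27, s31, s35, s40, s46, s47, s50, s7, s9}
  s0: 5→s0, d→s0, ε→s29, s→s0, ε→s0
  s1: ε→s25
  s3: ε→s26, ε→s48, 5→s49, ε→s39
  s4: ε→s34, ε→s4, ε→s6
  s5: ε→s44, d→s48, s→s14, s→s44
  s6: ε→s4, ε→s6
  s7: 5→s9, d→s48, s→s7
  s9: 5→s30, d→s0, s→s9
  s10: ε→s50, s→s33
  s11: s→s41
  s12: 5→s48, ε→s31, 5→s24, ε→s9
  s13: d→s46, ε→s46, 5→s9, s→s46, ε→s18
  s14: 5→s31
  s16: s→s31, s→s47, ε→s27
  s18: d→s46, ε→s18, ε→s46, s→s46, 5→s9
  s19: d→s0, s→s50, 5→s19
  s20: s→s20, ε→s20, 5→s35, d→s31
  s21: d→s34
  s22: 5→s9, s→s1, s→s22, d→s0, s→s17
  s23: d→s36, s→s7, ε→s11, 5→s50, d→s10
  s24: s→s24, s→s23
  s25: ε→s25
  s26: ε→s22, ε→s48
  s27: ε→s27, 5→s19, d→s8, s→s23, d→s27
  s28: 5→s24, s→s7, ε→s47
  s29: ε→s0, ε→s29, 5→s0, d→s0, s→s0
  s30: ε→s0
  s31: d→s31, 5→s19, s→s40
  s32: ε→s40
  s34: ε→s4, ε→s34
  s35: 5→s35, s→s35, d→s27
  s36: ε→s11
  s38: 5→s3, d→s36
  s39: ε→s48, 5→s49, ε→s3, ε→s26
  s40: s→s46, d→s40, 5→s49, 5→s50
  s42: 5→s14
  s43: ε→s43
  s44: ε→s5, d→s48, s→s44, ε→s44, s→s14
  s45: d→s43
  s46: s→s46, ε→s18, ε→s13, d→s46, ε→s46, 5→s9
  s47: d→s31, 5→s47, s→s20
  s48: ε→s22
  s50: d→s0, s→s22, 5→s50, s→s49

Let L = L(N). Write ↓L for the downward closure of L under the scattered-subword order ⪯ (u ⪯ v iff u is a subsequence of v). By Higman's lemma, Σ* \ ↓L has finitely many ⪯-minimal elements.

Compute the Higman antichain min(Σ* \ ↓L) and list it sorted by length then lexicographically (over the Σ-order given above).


|Q|=51, |F|=15, |δ|=125 (44 ε).
min D↑ (14 st, q0=0, F={8}): 0:5→0,s→1,d→2 1:5→3,s→1,d→2 2:5→4,s→5,d→2 3:5→3,s→3,d→6 4:5→4,s→7,d→8 5:5→7,s→9,d→5 6:5→4,s→10,d→6 7:5→7,s→11,d→8 8:5→8,s→8,d→8 9:5→12,s→9,d→9 10:5→7,s→13,d→7 11:5→12,s→11,d→8 12:5→8,s→12,d→8 13:5→12,s→13,d→11 [Hopcroft].
'd5d': run [29, 26, 11, 2] end={s0,s29} rej; 3/3 del acc.
'dss55': N↓-sim [29, 26, 22, 16, 4, 3] end={s0,s29,s30} — reject; 5/5 deletions ∈↓L.
's5dsdd': |S_i|=[29, 28, 22, 21, 18, 16, 2] end={s0,s29} ∉↓L; 6/6 deletions ∈↓L.
3 obstructions.

min(Σ*\↓L) = [d5d, dss55, s5dsdd].


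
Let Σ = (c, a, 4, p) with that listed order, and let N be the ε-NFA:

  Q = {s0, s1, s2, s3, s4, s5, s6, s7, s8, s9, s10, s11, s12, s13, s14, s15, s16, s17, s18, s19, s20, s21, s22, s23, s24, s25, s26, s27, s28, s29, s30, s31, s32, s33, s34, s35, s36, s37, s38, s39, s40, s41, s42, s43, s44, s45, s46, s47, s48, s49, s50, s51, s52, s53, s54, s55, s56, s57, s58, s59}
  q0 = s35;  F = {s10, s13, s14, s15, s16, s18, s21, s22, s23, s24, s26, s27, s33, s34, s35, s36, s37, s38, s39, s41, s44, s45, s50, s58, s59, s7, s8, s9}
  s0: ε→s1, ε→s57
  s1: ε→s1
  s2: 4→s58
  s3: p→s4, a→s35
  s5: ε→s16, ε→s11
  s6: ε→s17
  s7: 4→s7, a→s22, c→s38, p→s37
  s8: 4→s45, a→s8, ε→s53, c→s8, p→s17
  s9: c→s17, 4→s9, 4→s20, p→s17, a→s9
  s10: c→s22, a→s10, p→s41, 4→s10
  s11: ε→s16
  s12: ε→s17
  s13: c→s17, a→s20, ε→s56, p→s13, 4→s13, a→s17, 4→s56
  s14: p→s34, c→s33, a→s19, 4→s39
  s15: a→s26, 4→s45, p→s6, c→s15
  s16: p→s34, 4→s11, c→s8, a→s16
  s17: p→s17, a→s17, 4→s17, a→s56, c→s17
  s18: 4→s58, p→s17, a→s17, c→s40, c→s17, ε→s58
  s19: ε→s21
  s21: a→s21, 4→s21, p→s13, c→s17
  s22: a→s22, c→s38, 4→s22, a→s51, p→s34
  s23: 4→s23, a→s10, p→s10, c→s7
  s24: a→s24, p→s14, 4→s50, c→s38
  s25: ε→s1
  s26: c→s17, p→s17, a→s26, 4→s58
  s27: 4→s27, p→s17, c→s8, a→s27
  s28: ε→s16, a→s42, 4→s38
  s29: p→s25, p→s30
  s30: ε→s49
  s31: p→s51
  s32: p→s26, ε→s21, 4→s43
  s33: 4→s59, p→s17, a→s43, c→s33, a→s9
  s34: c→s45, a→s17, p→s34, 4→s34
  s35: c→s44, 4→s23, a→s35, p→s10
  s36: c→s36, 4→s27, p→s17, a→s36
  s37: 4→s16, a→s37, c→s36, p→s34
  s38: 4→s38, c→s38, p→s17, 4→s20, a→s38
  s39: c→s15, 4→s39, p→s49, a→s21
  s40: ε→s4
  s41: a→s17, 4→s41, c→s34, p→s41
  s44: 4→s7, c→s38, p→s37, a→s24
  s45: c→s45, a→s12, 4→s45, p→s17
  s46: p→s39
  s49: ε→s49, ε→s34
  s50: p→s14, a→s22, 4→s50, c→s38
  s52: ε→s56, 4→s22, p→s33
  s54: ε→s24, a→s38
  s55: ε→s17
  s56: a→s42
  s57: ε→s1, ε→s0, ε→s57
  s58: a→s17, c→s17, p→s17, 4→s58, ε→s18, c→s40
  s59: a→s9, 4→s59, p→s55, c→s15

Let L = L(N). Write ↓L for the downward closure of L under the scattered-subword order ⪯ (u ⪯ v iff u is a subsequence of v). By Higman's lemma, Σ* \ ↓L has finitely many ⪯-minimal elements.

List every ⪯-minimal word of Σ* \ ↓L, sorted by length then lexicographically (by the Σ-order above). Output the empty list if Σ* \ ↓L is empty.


|Q|=60, |F|=28, |δ|=166 (26 ε).
min D↑ (28 st, q0=0, F={10}): 0:c→1,a→0,4→2,p→3 1:c→4,a→5,4→6,p→7 2:c→6,a→3,4→2,p→3 3:c→8,a→3,4→3,p→9 4:c→4,a→4,4→4,p→10 5:c→4,a→5,4→11,p→12 6:c→4,a→8,4→6,p→7 7:c→13,a→7,4→14,p→15 8:c→4,a→8,4→8,p→15 9:c→15,a→10,4→9,p→9 10:c→10,a→10,4→10,p→10 11:c→4,a→8,4→11,p→12 12:c→16,a→17,4→18,p→15 13:c→13,a→13,4→19,p→10 14:c→20,a→14,4→14,p→15 15:c→21,a→10,4→15,p→15 16:c→16,a→22,4→23,p→10 17:c→10,a→17,4→17,p→24 18:c→25,a→17,4→18,p→15 19:c→20,a→19,4→19,p→10 20:c→20,a→20,4→21,p→10 21:c→21,a→10,4→21,p→10 22:c→10,a→22,4→22,p→10 23:c→25,a→22,4→23,p→10 24:c→10,a→10,4→24,p→24 25:c→25,a→26,4→21,p→10 26:c→10,a→26,4→27,p→10 27:c→10,a→10,4→27,p→10 (ε-aug+det+¬).
'ccp': |S_i|=[43, 39, 23, 5] end={s17,s42,s55,s56,s6} ∉↓L; 3/3 single-dels accept.
'ppa': run [43, 37, 12, 5] end={s12,s17,s20,s42,s56} — reject; 3/3 deletions ∈↓L.
'4apa': run [43, 40, 29, 9, 5] end={s12,s17,s20,s42,s56} rej; 4/4 deletions ∈↓L.
'capac': run [43, 39, 37, 25, 15, 5] end={s17,s4,s40,s42,s56} ∉↓L; 5/5 deletions ∈↓L.
'cp4c4a': run [43, 39, 32, 26, 14, 9, 4] end={s12,s17,s42,s56} — reject; 6/6 del acc.
5 minimals (antichain).

Antichain: [ccp, ppa, 4apa, capac, cp4c4a].


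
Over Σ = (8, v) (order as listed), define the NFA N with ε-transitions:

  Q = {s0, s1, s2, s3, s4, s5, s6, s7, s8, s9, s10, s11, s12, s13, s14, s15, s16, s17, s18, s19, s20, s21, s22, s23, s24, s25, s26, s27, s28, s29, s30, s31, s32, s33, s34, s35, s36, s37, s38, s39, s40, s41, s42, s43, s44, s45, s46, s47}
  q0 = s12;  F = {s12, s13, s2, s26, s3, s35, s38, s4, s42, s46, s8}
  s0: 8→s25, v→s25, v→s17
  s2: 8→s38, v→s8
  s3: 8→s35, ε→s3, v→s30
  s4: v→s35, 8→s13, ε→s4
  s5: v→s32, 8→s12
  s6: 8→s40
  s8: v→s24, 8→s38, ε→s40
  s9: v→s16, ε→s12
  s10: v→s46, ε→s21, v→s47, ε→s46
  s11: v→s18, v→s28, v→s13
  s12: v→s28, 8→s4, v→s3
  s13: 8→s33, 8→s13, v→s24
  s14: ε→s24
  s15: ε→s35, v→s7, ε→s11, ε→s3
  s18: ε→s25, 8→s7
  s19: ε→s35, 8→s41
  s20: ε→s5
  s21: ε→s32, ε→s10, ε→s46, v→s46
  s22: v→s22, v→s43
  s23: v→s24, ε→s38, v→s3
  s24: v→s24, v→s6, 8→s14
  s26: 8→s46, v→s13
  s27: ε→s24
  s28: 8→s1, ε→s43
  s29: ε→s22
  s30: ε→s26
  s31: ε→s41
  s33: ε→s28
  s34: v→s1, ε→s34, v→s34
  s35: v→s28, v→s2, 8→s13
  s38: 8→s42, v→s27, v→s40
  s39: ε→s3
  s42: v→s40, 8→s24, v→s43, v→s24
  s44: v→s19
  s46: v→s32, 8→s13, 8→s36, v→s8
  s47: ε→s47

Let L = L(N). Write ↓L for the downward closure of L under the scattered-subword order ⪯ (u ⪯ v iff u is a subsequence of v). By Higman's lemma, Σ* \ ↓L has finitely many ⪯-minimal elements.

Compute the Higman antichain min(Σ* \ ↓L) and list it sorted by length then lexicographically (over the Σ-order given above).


|Q|=48, |F|=11, |δ|=83 (26 ε).
min D↑ (12 st, q0=0, F={6}): 0:8→1,v→2 1:8→3,v→4 2:8→4,v→5 3:8→3,v→6 4:8→3,v→7 5:8→8,v→3 6:8→6,v→6 7:8→9,v→10 8:8→3,v→10 9:8→11,v→6 10:8→9,v→6 11:8→6,v→6 (ε-aug+det+¬).
'88v': N↓-sim [23, 19, 13, 6] end={s14,s24,s27,s40,s43,s6} — reject; 3/3 deletions ∈↓L.
'vvvv': N↓-sim [23, 21, 19, 14, 6] end={s14,s24,s27,s40,s43,s6} — reject; 4/4 deletions ∈↓L.
'8vv888': |S_i|=[23, 19, 16, 12, 9, 6, 4] end={s14,s24,s40,s6} rej; 6/6 del acc.
'v8v888': N↓-sim [23, 21, 18, 13, 9, 6, 4] end={s14,s24,s40,s6} — reject; 6/6 single-dels accept.
4 minimals (antichain).

min(Σ*\↓L) = [88v, vvvv, 8vv888, v8v888].


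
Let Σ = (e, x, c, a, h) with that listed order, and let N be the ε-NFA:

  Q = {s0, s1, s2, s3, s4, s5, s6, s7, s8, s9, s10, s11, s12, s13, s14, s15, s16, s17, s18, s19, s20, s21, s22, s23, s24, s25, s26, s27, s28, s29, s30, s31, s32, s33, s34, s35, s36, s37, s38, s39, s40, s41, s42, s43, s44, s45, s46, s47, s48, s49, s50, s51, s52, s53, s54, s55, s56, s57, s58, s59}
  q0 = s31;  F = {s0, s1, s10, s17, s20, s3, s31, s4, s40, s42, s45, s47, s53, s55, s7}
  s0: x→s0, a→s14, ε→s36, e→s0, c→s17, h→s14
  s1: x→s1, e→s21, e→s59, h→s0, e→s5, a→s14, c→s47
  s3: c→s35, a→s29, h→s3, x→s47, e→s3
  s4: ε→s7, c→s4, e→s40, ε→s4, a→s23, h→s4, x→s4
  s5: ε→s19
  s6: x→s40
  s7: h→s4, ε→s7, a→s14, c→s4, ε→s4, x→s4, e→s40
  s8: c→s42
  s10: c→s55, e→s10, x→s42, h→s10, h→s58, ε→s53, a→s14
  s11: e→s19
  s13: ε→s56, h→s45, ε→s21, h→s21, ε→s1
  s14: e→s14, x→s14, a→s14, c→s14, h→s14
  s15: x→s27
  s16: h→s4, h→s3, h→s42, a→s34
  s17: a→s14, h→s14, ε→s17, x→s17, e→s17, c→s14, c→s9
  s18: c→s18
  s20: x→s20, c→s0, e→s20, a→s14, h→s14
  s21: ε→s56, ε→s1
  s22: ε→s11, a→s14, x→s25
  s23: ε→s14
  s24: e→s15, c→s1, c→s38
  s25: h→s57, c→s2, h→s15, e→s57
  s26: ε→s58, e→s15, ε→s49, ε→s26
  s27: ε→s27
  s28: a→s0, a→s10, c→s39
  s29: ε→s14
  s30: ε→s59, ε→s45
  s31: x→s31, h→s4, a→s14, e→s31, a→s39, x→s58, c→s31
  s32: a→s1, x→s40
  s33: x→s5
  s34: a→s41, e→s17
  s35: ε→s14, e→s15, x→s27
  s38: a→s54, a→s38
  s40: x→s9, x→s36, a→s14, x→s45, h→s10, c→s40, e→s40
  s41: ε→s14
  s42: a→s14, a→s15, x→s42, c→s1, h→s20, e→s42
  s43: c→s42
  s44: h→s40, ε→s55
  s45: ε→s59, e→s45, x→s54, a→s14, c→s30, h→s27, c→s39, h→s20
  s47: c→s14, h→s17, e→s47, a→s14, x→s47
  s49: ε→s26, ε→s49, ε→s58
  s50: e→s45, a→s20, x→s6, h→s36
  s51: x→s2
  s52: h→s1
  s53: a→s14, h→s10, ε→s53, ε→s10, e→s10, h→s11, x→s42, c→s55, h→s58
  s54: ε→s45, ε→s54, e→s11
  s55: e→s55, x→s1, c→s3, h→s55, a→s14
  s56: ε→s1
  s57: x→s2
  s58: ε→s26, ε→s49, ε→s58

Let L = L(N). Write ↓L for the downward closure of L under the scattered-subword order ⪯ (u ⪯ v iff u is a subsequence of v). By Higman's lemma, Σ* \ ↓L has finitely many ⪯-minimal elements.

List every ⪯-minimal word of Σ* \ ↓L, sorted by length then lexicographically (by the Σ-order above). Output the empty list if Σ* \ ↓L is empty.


|Q|=60, |F|=15, |δ|=173 (37 ε).
min D↑ (14 st, q0=0, F={1}): 0:e→0,x→0,c→0,a→1,h→2 1:e→1,x→1,c→1,a→1,h→1 2:e→3,x→2,c→2,a→1,h→2 3:e→3,x→4,c→3,a→1,h→5 4:e→4,x→4,c→4,a→1,h→6 5:e→5,x→7,c→8,a→1,h→5 6:e→6,x→6,c→9,a→1,h→1 7:e→7,x→7,c→10,a→1,h→6 8:e→8,x→10,c→11,a→1,h→8 9:e→9,x→9,c→12,a→1,h→1 10:e→10,x→10,c→13,a→1,h→9 11:e→11,x→13,c→1,a→1,h→11 12:e→12,x→12,c→1,a→1,h→1 13:e→13,x→13,c→1,a→1,h→12 [Hopcroft].
'a': |S_i|=[35, 6] end={s14,s15,s23,s27,s29,s39} — reject; 1/1 deletions ∈↓L.
'hexhh': run [35, 34, 31, 21, 7, 1] end={s14} ∉↓L; 5/5 del acc.
'hehccc': N↓-sim [35, 34, 31, 26, 18, 9, 5] end={s14,s15,s27,s35,s9} — reject; 6/6 single-dels accept.
3 minimals (antichain).

min(Σ*\↓L) = [a, hexhh, hehccc].


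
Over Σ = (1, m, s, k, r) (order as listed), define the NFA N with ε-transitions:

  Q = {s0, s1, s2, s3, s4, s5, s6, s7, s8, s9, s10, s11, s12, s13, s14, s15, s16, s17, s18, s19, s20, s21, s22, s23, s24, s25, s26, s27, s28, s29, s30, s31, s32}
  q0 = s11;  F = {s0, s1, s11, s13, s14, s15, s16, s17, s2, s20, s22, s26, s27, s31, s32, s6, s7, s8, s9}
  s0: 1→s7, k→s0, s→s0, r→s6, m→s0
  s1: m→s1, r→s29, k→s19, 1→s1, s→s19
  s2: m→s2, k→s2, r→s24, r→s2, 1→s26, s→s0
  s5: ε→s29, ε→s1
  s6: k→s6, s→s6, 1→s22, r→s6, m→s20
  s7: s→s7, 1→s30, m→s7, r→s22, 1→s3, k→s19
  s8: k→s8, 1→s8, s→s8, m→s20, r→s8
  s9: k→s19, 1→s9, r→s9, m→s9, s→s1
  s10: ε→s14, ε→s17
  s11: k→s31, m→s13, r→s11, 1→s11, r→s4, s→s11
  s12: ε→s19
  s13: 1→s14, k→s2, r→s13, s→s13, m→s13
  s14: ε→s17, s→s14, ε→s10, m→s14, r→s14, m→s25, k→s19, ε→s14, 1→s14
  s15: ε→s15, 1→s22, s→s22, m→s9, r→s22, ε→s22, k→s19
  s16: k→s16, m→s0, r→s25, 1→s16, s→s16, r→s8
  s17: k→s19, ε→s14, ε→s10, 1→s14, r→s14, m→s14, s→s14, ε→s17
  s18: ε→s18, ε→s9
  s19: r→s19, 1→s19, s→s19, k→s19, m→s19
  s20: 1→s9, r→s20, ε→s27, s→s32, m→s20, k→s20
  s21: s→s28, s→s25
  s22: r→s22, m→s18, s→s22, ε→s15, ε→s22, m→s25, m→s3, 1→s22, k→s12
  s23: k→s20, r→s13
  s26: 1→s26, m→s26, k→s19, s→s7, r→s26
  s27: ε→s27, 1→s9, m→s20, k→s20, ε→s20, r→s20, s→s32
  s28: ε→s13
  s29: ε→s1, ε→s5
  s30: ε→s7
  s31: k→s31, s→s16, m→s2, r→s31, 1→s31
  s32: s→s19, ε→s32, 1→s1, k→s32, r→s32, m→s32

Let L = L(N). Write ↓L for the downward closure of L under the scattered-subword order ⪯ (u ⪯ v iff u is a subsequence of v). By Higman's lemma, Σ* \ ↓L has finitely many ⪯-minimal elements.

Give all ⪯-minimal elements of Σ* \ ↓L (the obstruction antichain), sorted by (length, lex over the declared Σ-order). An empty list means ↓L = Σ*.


Antichain: [m1k, ksrmss].

|Q|=33, |F|=19, |δ|=136 (25 ε).
min D↑ (17 st, q0=0, F={6}): 0:1→0,m→1,s→0,k→2,r→0 1:1→3,m→1,s→1,k→4,r→1 2:1→2,m→4,s→5,k→2,r→2 3:1→3,m→3,s→3,k→6,r→3 4:1→7,m→4,s→8,k→4,r→4 5:1→5,m→8,s→5,k→5,r→9 6:1→6,m→6,s→6,k→6,r→6 7:1→7,m→7,s→10,k→6,r→7 8:1→10,m→8,s→8,k→8,r→11 9:1→9,m→12,s→9,k→9,r→9 10:1→10,m→10,s→10,k→6,r→13 11:1→13,m→12,s→11,k→11,r→11 12:1→14,m→12,s→15,k→12,r→12 13:1→13,m→14,s→13,k→6,r→13 14:1→14,m→14,s→16,k→6,r→14 15:1→16,m→15,s→6,k→15,r→15 16:1→16,m→16,s→6,k→6,r→16 [Hopcroft].
'm1k': N↓-sim [30, 25, 17, 2] end={s12,s19} ∉↓L; 3/3 single-dels accept.
'ksrmss': |S_i|=[30, 24, 20, 16, 11, 5, 1] end={s19} — reject; 6/6 single-dels accept.
2 minimals (antichain).


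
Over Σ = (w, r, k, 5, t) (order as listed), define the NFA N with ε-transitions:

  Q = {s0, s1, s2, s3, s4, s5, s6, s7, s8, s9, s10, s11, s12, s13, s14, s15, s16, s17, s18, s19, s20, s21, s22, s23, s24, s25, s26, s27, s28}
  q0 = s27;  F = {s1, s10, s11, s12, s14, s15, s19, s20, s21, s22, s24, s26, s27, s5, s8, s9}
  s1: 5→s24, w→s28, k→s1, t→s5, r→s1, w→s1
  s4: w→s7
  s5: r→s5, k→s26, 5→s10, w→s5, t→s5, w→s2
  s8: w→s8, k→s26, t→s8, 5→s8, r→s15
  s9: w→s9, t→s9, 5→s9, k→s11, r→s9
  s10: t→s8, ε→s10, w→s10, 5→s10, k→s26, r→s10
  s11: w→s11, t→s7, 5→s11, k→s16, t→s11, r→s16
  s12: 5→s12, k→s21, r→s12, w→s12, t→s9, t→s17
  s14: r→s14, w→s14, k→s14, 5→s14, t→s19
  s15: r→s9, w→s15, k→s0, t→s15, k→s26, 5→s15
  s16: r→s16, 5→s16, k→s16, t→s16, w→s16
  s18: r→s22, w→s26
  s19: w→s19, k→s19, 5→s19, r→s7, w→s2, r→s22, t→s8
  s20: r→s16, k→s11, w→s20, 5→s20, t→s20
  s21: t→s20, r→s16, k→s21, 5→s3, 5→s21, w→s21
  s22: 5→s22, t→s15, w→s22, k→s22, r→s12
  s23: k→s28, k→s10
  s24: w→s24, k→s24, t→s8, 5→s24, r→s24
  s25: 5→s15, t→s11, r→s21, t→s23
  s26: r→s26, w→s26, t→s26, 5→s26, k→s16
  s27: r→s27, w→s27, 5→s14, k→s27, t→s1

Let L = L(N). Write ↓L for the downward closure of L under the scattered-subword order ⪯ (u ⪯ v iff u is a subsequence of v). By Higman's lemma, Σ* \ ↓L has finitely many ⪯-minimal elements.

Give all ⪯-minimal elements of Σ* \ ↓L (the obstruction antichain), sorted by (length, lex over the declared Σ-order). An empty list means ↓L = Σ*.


A = [ttkk, 5trrkr].

|Q|=29, |F|=16, |δ|=103 (1 ε).
min D↑ (17 st, q0=0, F={12}): 0:w→0,r→0,k→0,5→1,t→2 1:w→1,r→1,k→1,5→1,t→3 2:w→2,r→2,k→2,5→4,t→5 3:w→3,r→6,k→3,5→3,t→7 4:w→4,r→4,k→4,5→4,t→7 5:w→5,r→5,k→8,5→9,t→5 6:w→6,r→10,k→6,5→6,t→11 7:w→7,r→11,k→8,5→7,t→7 8:w→8,r→8,k→12,5→8,t→8 9:w→9,r→9,k→8,5→9,t→7 10:w→10,r→10,k→13,5→10,t→14 11:w→11,r→14,k→8,5→11,t→11 12:w→12,r→12,k→12,5→12,t→12 13:w→13,r→12,k→13,5→13,t→15 14:w→14,r→14,k→16,5→14,t→14 15:w→15,r→12,k→16,5→15,t→15 16:w→16,r→12,k→12,5→16,t→16 [Hopcroft].
'ttkk': run [23, 21, 13, 5, 1] end={s16} — reject; 4/4 deletions ∈↓L.
'5trrkr': |S_i|=[23, 19, 16, 13, 10, 6, 1] end={s16} ∉↓L; 6/6 deletions ∈↓L.
2 minimals (antichain).


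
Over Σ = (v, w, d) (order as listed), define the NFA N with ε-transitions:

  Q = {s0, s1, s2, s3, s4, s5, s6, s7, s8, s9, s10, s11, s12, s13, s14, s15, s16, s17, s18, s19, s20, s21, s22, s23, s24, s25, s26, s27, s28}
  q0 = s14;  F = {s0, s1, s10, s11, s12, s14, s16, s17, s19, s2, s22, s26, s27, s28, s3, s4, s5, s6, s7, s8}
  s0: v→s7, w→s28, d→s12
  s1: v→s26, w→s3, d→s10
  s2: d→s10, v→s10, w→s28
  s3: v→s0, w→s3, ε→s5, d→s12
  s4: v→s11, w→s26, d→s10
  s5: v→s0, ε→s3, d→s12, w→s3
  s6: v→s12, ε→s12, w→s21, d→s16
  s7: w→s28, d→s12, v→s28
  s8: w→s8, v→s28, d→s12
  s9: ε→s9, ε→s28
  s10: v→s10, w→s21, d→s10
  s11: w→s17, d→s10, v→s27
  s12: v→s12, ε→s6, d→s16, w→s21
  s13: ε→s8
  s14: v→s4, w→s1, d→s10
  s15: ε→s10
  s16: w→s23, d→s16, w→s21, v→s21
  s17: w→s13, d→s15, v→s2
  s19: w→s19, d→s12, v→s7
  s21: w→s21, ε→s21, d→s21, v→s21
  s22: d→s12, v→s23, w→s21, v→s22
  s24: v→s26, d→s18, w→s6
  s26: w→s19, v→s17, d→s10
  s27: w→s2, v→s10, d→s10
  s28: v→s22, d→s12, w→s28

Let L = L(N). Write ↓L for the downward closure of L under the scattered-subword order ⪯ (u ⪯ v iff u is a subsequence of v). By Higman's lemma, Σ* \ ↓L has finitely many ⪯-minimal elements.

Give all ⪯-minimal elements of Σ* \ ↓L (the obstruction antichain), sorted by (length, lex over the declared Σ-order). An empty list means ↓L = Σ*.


min(Σ*\↓L) = [dw, vvvvw, wwddv, wwvwvw].

|Q|=29, |F|=20, |δ|=77 (9 ε).
min D↑ (19 st, q0=0, F={7}): 0:v→1,w→2,d→3 1:v→4,w→5,d→3 2:v→5,w→6,d→3 3:v→3,w→7,d→3 4:v→8,w→9,d→3 5:v→9,w→10,d→3 6:v→11,w→6,d→12 7:v→7,w→7,d→7 8:v→3,w→13,d→3 9:v→13,w→14,d→3 10:v→15,w→10,d→12 11:v→15,w→16,d→12 12:v→12,w→7,d→17 13:v→3,w→16,d→3 14:v→16,w→14,d→12 15:v→16,w→16,d→12 16:v→18,w→16,d→12 17:v→7,w→7,d→17 18:v→18,w→7,d→12 [Hopcroft].
'dw': run [24, 7, 2] end={s21,s23} ∉↓L; 2/2 del acc.
'vvvvw': run [24, 20, 16, 10, 7, 2] end={s21,s23} ∉↓L; 5/5 del acc.
'wwddv': run [24, 20, 14, 5, 3, 1] end={s21} ∉↓L; 5/5 deletions ∈↓L.
'wwvwvw': |S_i|=[24, 20, 14, 9, 7, 6, 2] end={s21,s23} rej; 6/6 del acc.
4 words, ⪯-incomp.


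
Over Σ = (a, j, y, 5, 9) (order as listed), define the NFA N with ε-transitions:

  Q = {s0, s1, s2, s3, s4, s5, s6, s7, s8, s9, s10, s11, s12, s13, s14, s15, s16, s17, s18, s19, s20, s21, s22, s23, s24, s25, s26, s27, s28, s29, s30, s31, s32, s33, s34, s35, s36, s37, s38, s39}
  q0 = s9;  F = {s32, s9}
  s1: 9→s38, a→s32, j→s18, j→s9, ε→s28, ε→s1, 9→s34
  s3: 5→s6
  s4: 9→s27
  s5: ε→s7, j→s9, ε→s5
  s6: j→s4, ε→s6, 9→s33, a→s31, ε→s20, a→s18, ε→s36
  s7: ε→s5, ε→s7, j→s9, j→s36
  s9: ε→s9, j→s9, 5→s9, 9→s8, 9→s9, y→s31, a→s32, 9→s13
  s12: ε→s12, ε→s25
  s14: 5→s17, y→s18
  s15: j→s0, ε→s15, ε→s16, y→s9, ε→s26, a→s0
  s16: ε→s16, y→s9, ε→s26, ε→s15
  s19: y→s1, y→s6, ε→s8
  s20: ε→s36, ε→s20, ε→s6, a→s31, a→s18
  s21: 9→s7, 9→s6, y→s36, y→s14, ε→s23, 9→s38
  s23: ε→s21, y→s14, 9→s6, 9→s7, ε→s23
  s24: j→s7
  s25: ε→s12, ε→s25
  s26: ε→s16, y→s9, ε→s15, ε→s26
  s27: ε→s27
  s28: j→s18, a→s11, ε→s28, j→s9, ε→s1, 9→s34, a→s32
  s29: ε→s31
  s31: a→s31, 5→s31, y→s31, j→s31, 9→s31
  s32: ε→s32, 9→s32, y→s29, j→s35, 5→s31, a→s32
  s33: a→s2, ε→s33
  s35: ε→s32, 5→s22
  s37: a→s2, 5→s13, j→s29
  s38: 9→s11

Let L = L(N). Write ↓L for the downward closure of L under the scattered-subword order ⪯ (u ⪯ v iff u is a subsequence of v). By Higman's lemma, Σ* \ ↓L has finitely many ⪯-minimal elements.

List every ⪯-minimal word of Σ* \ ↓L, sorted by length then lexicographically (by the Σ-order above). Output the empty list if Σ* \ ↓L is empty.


|Q|=40, |F|=2, |δ|=99 (37 ε).
min D↑ (3 st, q0=0, F={2}): 0:a→1,j→0,y→2,5→0,9→0 1:a→1,j→1,y→2,5→2,9→1 2:a→2,j→2,y→2,5→2,9→2 (ε-aug+det+¬).
'y': N↓-sim [8, 2] end={s29,s31} rej; 1/1 deletions ∈↓L.
'a5': N↓-sim [8, 5, 2] end={s22,s31} — reject; 2/2 del acc.
2 words, ⪯-incomp.

A = [y, a5].
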